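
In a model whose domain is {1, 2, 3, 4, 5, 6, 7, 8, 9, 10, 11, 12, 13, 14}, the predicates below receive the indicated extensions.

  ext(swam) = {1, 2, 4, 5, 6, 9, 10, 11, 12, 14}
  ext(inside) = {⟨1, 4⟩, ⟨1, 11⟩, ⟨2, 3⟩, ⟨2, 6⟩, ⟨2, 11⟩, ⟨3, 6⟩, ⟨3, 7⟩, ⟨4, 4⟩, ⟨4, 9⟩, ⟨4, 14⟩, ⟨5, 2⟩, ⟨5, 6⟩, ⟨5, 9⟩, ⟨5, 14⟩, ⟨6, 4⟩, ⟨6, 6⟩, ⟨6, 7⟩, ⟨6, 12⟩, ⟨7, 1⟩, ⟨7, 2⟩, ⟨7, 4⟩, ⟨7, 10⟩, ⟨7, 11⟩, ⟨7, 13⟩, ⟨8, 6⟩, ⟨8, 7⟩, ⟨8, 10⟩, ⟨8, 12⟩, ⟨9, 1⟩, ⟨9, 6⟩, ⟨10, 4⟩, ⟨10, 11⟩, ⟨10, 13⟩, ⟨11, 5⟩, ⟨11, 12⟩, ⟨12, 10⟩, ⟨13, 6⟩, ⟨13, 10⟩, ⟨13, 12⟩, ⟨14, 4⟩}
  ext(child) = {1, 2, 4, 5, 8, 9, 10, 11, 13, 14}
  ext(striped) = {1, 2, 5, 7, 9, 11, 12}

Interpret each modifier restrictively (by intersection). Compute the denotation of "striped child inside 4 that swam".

⟦inside 4⟧ = {x : ⟨x, 4⟩ ∈ ⟦inside⟧} = {1, 4, 6, 7, 10, 14}
⟦that swam⟧ = ⟦swam⟧ = {1, 2, 4, 5, 6, 9, 10, 11, 12, 14}
⟦child⟧ = {1, 2, 4, 5, 8, 9, 10, 11, 13, 14}
… ∩ ⟦inside 4⟧ = {1, 2, 4, 5, 8, 9, 10, 11, 13, 14} ∩ {1, 4, 6, 7, 10, 14} = {1, 4, 10, 14}
… ∩ ⟦that swam⟧ = {1, 4, 10, 14} ∩ {1, 2, 4, 5, 6, 9, 10, 11, 12, 14} = {1, 4, 10, 14}
… ∩ ⟦striped⟧ = {1, 4, 10, 14} ∩ {1, 2, 5, 7, 9, 11, 12} = {1}
So ⟦striped child inside 4 that swam⟧ = {1}.

{1}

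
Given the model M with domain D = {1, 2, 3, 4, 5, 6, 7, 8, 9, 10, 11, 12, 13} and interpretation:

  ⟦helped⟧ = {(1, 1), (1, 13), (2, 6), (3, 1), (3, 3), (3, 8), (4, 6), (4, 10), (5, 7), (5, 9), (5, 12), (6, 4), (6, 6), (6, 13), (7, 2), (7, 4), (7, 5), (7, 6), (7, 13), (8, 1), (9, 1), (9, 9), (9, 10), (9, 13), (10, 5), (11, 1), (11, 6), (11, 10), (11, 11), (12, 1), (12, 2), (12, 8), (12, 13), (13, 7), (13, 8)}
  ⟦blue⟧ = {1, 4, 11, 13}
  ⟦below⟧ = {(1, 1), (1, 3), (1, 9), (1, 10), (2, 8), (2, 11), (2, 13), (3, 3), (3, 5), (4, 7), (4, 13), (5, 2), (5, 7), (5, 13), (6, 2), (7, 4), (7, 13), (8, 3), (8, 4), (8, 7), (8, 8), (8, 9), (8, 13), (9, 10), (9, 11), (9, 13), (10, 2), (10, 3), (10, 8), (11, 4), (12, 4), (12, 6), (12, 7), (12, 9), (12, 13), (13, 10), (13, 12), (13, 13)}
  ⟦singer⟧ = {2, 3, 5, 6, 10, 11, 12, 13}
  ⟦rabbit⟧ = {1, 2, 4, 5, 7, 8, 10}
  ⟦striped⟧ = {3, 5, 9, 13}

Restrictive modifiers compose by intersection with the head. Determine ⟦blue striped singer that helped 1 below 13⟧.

⟦that helped 1⟧ = {x : ⟨x, 1⟩ ∈ ⟦helped⟧} = {1, 3, 8, 9, 11, 12}
⟦below 13⟧ = {x : ⟨x, 13⟩ ∈ ⟦below⟧} = {2, 4, 5, 7, 8, 9, 12, 13}
⟦singer⟧ = {2, 3, 5, 6, 10, 11, 12, 13}
… ∩ ⟦that helped 1⟧ = {2, 3, 5, 6, 10, 11, 12, 13} ∩ {1, 3, 8, 9, 11, 12} = {3, 11, 12}
… ∩ ⟦below 13⟧ = {3, 11, 12} ∩ {2, 4, 5, 7, 8, 9, 12, 13} = {12}
… ∩ ⟦blue⟧ = {12} ∩ {1, 4, 11, 13} = ∅
… ∩ ⟦striped⟧ = ∅ ∩ {3, 5, 9, 13} = ∅
So ⟦blue striped singer that helped 1 below 13⟧ = ∅.

∅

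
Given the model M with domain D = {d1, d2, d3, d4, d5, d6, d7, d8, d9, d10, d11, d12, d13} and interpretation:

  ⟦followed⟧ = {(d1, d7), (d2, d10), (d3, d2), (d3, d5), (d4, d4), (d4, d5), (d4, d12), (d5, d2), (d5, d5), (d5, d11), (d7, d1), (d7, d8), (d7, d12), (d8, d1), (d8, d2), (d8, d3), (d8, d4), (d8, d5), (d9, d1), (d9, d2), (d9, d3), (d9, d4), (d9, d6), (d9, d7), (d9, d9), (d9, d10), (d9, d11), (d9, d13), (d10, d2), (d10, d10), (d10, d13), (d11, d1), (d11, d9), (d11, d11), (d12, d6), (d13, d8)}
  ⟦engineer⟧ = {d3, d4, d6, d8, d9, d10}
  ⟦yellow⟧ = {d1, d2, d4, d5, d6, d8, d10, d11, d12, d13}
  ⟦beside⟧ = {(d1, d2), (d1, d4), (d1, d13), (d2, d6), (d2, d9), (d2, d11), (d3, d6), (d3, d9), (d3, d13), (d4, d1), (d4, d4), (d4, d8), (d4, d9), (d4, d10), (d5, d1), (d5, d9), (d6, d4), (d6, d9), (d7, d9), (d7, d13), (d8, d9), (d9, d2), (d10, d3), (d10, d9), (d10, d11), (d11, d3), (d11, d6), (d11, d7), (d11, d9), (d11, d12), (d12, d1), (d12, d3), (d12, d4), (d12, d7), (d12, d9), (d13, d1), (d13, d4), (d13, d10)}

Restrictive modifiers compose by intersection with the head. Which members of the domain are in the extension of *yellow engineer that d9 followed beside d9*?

{d4, d6, d10}

⟦that d9 followed⟧ = {x : ⟨d9, x⟩ ∈ ⟦followed⟧} = {d1, d2, d3, d4, d6, d7, d9, d10, d11, d13}
⟦beside d9⟧ = {x : ⟨x, d9⟩ ∈ ⟦beside⟧} = {d2, d3, d4, d5, d6, d7, d8, d10, d11, d12}
⟦engineer⟧ = {d3, d4, d6, d8, d9, d10}
… ∩ ⟦that d9 followed⟧ = {d3, d4, d6, d8, d9, d10} ∩ {d1, d2, d3, d4, d6, d7, d9, d10, d11, d13} = {d3, d4, d6, d9, d10}
… ∩ ⟦beside d9⟧ = {d3, d4, d6, d9, d10} ∩ {d2, d3, d4, d5, d6, d7, d8, d10, d11, d12} = {d3, d4, d6, d10}
… ∩ ⟦yellow⟧ = {d3, d4, d6, d10} ∩ {d1, d2, d4, d5, d6, d8, d10, d11, d12, d13} = {d4, d6, d10}
So ⟦yellow engineer that d9 followed beside d9⟧ = {d4, d6, d10}.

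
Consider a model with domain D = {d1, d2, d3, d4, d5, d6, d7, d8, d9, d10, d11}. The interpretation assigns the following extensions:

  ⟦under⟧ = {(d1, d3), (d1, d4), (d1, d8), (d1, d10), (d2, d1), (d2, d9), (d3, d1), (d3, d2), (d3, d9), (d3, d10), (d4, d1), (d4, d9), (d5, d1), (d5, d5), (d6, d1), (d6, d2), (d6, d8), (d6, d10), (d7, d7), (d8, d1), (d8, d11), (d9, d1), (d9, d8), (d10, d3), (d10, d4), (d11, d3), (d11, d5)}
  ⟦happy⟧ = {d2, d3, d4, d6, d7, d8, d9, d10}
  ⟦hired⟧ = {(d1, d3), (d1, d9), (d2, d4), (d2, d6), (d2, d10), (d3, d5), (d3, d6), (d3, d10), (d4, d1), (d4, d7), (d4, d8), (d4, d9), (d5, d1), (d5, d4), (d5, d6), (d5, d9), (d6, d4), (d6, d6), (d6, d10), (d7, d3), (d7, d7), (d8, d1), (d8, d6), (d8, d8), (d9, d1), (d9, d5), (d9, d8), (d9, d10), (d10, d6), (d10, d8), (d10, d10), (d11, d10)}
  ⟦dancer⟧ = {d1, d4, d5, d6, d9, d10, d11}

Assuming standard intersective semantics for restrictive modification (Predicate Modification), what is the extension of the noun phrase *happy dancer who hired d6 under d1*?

{d6}

⟦who hired d6⟧ = {x : ⟨x, d6⟩ ∈ ⟦hired⟧} = {d2, d3, d5, d6, d8, d10}
⟦under d1⟧ = {x : ⟨x, d1⟩ ∈ ⟦under⟧} = {d2, d3, d4, d5, d6, d8, d9}
⟦dancer⟧ = {d1, d4, d5, d6, d9, d10, d11}
… ∩ ⟦who hired d6⟧ = {d1, d4, d5, d6, d9, d10, d11} ∩ {d2, d3, d5, d6, d8, d10} = {d5, d6, d10}
… ∩ ⟦under d1⟧ = {d5, d6, d10} ∩ {d2, d3, d4, d5, d6, d8, d9} = {d5, d6}
… ∩ ⟦happy⟧ = {d5, d6} ∩ {d2, d3, d4, d6, d7, d8, d9, d10} = {d6}
So ⟦happy dancer who hired d6 under d1⟧ = {d6}.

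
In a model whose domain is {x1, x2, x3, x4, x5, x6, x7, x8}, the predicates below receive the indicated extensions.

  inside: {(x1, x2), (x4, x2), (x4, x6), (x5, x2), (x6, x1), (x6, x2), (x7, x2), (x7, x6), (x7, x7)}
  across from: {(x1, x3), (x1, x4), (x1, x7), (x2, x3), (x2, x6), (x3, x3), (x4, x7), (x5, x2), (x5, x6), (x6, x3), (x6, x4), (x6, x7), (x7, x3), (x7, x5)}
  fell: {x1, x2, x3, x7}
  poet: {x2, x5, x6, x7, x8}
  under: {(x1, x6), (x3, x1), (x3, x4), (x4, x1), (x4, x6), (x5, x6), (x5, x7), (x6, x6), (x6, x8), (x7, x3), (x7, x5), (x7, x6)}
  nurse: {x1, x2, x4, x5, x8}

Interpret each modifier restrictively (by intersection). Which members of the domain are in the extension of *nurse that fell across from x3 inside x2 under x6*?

⟦that fell⟧ = ⟦fell⟧ = {x1, x2, x3, x7}
⟦across from x3⟧ = {x : ⟨x, x3⟩ ∈ ⟦across from⟧} = {x1, x2, x3, x6, x7}
⟦inside x2⟧ = {x : ⟨x, x2⟩ ∈ ⟦inside⟧} = {x1, x4, x5, x6, x7}
⟦under x6⟧ = {x : ⟨x, x6⟩ ∈ ⟦under⟧} = {x1, x4, x5, x6, x7}
⟦nurse⟧ = {x1, x2, x4, x5, x8}
… ∩ ⟦that fell⟧ = {x1, x2, x4, x5, x8} ∩ {x1, x2, x3, x7} = {x1, x2}
… ∩ ⟦across from x3⟧ = {x1, x2} ∩ {x1, x2, x3, x6, x7} = {x1, x2}
… ∩ ⟦inside x2⟧ = {x1, x2} ∩ {x1, x4, x5, x6, x7} = {x1}
… ∩ ⟦under x6⟧ = {x1} ∩ {x1, x4, x5, x6, x7} = {x1}
So ⟦nurse that fell across from x3 inside x2 under x6⟧ = {x1}.

{x1}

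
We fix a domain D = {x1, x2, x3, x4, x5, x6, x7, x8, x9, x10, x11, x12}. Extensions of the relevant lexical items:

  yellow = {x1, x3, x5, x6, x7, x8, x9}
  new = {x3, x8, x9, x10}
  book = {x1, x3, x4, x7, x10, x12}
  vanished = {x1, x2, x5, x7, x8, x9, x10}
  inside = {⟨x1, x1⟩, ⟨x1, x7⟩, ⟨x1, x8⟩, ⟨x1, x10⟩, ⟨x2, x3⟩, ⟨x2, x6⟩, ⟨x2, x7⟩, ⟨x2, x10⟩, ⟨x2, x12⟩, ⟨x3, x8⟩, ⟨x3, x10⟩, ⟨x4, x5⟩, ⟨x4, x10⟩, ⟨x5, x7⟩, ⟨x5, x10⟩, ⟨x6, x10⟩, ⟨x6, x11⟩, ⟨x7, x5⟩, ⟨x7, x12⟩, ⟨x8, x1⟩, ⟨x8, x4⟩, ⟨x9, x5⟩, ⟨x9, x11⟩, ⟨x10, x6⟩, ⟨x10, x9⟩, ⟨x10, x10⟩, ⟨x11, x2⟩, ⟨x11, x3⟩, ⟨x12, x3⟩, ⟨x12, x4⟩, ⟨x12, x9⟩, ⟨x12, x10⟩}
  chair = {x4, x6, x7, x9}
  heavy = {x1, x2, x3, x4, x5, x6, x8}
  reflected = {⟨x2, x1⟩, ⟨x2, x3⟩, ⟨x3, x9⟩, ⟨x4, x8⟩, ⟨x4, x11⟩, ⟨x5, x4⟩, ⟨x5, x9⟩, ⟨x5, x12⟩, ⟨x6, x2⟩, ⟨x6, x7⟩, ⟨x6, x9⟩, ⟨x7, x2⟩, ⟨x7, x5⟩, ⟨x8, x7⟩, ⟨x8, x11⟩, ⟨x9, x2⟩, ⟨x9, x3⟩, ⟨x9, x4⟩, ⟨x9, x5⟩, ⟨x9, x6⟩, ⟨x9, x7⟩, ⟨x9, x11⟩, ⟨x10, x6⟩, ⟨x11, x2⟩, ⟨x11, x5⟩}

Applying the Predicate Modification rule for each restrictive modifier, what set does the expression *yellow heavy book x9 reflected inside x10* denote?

⟦x9 reflected⟧ = {x : ⟨x9, x⟩ ∈ ⟦reflected⟧} = {x2, x3, x4, x5, x6, x7, x11}
⟦inside x10⟧ = {x : ⟨x, x10⟩ ∈ ⟦inside⟧} = {x1, x2, x3, x4, x5, x6, x10, x12}
⟦book⟧ = {x1, x3, x4, x7, x10, x12}
… ∩ ⟦x9 reflected⟧ = {x1, x3, x4, x7, x10, x12} ∩ {x2, x3, x4, x5, x6, x7, x11} = {x3, x4, x7}
… ∩ ⟦inside x10⟧ = {x3, x4, x7} ∩ {x1, x2, x3, x4, x5, x6, x10, x12} = {x3, x4}
… ∩ ⟦yellow⟧ = {x3, x4} ∩ {x1, x3, x5, x6, x7, x8, x9} = {x3}
… ∩ ⟦heavy⟧ = {x3} ∩ {x1, x2, x3, x4, x5, x6, x8} = {x3}
So ⟦yellow heavy book x9 reflected inside x10⟧ = {x3}.

{x3}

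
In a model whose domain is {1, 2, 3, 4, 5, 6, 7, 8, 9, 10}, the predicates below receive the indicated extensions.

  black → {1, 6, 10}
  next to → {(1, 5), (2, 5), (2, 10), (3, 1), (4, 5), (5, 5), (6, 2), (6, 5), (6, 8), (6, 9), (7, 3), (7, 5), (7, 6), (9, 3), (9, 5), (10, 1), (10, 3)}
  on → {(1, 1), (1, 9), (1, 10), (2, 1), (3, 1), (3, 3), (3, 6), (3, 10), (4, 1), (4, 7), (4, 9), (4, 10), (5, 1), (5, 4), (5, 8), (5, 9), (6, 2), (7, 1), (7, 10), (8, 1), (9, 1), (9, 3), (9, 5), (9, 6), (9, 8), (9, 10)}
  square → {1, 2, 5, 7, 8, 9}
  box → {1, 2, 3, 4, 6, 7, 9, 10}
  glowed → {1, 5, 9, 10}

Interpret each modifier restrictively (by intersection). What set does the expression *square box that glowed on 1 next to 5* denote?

{1, 9}

⟦that glowed⟧ = ⟦glowed⟧ = {1, 5, 9, 10}
⟦on 1⟧ = {x : ⟨x, 1⟩ ∈ ⟦on⟧} = {1, 2, 3, 4, 5, 7, 8, 9}
⟦next to 5⟧ = {x : ⟨x, 5⟩ ∈ ⟦next to⟧} = {1, 2, 4, 5, 6, 7, 9}
⟦box⟧ = {1, 2, 3, 4, 6, 7, 9, 10}
… ∩ ⟦that glowed⟧ = {1, 2, 3, 4, 6, 7, 9, 10} ∩ {1, 5, 9, 10} = {1, 9, 10}
… ∩ ⟦on 1⟧ = {1, 9, 10} ∩ {1, 2, 3, 4, 5, 7, 8, 9} = {1, 9}
… ∩ ⟦next to 5⟧ = {1, 9} ∩ {1, 2, 4, 5, 6, 7, 9} = {1, 9}
… ∩ ⟦square⟧ = {1, 9} ∩ {1, 2, 5, 7, 8, 9} = {1, 9}
So ⟦square box that glowed on 1 next to 5⟧ = {1, 9}.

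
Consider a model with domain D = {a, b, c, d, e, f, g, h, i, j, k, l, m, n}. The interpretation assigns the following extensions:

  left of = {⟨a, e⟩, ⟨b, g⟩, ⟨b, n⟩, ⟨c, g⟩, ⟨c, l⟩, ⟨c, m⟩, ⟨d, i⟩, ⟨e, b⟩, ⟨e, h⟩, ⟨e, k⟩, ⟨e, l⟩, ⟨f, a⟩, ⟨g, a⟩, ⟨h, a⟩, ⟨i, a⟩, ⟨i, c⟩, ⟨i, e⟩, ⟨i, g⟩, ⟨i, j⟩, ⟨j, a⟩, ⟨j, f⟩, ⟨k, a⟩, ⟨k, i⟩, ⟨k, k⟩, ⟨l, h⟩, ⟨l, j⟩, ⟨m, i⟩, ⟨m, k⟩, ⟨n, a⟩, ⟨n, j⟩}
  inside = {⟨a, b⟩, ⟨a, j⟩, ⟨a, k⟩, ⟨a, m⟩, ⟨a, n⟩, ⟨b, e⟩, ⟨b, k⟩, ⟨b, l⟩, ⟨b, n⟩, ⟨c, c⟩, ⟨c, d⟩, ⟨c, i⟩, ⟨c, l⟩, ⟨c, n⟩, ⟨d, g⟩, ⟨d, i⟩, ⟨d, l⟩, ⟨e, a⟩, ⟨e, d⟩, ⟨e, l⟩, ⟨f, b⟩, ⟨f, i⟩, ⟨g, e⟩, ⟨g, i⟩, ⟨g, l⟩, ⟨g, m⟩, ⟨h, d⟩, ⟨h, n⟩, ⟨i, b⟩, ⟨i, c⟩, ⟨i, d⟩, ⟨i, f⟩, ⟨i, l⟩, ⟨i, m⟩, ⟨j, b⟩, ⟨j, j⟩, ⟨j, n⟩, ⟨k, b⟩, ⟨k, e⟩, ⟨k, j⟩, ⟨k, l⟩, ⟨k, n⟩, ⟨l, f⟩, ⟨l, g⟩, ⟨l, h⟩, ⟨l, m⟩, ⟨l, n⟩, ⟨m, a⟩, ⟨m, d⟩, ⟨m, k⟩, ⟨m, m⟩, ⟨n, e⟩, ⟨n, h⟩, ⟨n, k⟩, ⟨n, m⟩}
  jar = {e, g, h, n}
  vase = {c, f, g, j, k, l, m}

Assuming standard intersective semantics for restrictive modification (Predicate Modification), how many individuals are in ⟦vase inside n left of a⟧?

⟦inside n⟧ = {x : ⟨x, n⟩ ∈ ⟦inside⟧} = {a, b, c, h, j, k, l}
⟦left of a⟧ = {x : ⟨x, a⟩ ∈ ⟦left of⟧} = {f, g, h, i, j, k, n}
⟦vase⟧ = {c, f, g, j, k, l, m}
… ∩ ⟦inside n⟧ = {c, f, g, j, k, l, m} ∩ {a, b, c, h, j, k, l} = {c, j, k, l}
… ∩ ⟦left of a⟧ = {c, j, k, l} ∩ {f, g, h, i, j, k, n} = {j, k}
⟦vase inside n left of a⟧ = {j, k}, so the cardinality is 2.

2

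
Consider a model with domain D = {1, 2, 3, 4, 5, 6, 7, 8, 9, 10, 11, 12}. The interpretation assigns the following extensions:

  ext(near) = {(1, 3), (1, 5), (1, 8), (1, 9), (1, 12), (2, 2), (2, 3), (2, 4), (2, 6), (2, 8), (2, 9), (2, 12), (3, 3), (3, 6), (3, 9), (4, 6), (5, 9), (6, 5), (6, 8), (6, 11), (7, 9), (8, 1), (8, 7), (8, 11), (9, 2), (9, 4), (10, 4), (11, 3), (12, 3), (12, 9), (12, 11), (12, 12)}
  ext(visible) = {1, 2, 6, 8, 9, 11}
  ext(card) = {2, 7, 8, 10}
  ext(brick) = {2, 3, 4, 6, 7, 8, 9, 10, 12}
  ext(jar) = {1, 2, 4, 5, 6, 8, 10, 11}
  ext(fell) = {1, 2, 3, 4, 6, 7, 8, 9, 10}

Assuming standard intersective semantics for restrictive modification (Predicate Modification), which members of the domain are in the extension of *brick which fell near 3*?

{2, 3}

⟦which fell⟧ = ⟦fell⟧ = {1, 2, 3, 4, 6, 7, 8, 9, 10}
⟦near 3⟧ = {x : ⟨x, 3⟩ ∈ ⟦near⟧} = {1, 2, 3, 11, 12}
⟦brick⟧ = {2, 3, 4, 6, 7, 8, 9, 10, 12}
… ∩ ⟦which fell⟧ = {2, 3, 4, 6, 7, 8, 9, 10, 12} ∩ {1, 2, 3, 4, 6, 7, 8, 9, 10} = {2, 3, 4, 6, 7, 8, 9, 10}
… ∩ ⟦near 3⟧ = {2, 3, 4, 6, 7, 8, 9, 10} ∩ {1, 2, 3, 11, 12} = {2, 3}
So ⟦brick which fell near 3⟧ = {2, 3}.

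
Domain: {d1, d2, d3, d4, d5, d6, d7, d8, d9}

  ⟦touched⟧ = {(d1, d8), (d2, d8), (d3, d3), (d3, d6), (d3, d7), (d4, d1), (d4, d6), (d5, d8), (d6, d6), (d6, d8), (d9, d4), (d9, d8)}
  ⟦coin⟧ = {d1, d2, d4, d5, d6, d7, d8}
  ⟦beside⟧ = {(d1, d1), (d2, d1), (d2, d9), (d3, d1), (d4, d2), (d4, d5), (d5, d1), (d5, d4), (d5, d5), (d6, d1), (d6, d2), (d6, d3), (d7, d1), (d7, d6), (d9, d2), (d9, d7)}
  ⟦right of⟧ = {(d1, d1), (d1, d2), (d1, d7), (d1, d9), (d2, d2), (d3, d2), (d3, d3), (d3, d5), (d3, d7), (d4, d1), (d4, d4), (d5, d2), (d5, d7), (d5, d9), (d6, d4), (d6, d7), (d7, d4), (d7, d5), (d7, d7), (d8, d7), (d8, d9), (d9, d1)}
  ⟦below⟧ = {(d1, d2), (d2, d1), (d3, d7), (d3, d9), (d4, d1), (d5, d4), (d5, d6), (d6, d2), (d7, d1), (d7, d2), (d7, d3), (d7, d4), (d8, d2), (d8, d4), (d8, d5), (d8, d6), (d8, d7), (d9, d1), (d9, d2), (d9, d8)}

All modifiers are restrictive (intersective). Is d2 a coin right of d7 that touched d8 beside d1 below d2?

⟦right of d7⟧ = {x : ⟨x, d7⟩ ∈ ⟦right of⟧} = {d1, d3, d5, d6, d7, d8}
⟦that touched d8⟧ = {x : ⟨x, d8⟩ ∈ ⟦touched⟧} = {d1, d2, d5, d6, d9}
⟦beside d1⟧ = {x : ⟨x, d1⟩ ∈ ⟦beside⟧} = {d1, d2, d3, d5, d6, d7}
⟦below d2⟧ = {x : ⟨x, d2⟩ ∈ ⟦below⟧} = {d1, d6, d7, d8, d9}
⟦coin⟧ = {d1, d2, d4, d5, d6, d7, d8}
… ∩ ⟦right of d7⟧ = {d1, d2, d4, d5, d6, d7, d8} ∩ {d1, d3, d5, d6, d7, d8} = {d1, d5, d6, d7, d8}
… ∩ ⟦that touched d8⟧ = {d1, d5, d6, d7, d8} ∩ {d1, d2, d5, d6, d9} = {d1, d5, d6}
… ∩ ⟦beside d1⟧ = {d1, d5, d6} ∩ {d1, d2, d3, d5, d6, d7} = {d1, d5, d6}
… ∩ ⟦below d2⟧ = {d1, d5, d6} ∩ {d1, d6, d7, d8, d9} = {d1, d6}
⟦coin right of d7 that touched d8 beside d1 below d2⟧ = {d1, d6}; d2 ∉ this set.

no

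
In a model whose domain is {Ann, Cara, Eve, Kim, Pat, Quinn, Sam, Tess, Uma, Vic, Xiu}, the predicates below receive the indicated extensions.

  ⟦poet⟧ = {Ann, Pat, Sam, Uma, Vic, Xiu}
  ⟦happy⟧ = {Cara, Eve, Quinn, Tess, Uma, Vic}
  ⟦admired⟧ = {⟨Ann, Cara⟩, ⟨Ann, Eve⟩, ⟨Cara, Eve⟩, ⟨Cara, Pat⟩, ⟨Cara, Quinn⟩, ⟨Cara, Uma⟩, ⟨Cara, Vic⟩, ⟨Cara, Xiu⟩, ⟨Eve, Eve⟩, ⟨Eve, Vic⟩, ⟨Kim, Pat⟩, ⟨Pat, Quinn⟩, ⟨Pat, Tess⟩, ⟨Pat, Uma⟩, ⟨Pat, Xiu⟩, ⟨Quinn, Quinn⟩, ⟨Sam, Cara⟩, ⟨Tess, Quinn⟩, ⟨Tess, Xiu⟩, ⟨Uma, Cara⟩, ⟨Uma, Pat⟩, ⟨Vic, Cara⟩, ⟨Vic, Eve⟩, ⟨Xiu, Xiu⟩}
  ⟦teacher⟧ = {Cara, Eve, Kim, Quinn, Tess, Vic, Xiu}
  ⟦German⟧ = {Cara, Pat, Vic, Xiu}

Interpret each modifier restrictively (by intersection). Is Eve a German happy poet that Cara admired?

no

⟦that Cara admired⟧ = {x : ⟨Cara, x⟩ ∈ ⟦admired⟧} = {Eve, Pat, Quinn, Uma, Vic, Xiu}
⟦poet⟧ = {Ann, Pat, Sam, Uma, Vic, Xiu}
… ∩ ⟦that Cara admired⟧ = {Ann, Pat, Sam, Uma, Vic, Xiu} ∩ {Eve, Pat, Quinn, Uma, Vic, Xiu} = {Pat, Uma, Vic, Xiu}
… ∩ ⟦German⟧ = {Pat, Uma, Vic, Xiu} ∩ {Cara, Pat, Vic, Xiu} = {Pat, Vic, Xiu}
… ∩ ⟦happy⟧ = {Pat, Vic, Xiu} ∩ {Cara, Eve, Quinn, Tess, Uma, Vic} = {Vic}
⟦German happy poet that Cara admired⟧ = {Vic}; Eve ∉ this set.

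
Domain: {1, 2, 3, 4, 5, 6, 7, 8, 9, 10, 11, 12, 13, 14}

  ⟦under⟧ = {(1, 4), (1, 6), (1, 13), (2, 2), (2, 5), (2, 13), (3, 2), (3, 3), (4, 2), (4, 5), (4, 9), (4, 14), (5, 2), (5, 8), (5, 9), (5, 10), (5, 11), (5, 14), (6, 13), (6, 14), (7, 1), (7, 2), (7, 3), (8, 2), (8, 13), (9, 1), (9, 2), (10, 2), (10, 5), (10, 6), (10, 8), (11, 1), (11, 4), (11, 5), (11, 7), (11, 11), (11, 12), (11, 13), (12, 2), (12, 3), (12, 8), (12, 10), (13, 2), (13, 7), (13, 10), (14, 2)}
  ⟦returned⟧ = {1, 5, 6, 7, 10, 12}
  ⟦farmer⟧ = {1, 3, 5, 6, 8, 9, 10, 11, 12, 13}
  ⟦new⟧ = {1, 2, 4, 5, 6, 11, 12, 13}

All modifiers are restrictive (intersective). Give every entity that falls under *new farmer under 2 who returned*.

{5, 12}

⟦under 2⟧ = {x : ⟨x, 2⟩ ∈ ⟦under⟧} = {2, 3, 4, 5, 7, 8, 9, 10, 12, 13, 14}
⟦who returned⟧ = ⟦returned⟧ = {1, 5, 6, 7, 10, 12}
⟦farmer⟧ = {1, 3, 5, 6, 8, 9, 10, 11, 12, 13}
… ∩ ⟦under 2⟧ = {1, 3, 5, 6, 8, 9, 10, 11, 12, 13} ∩ {2, 3, 4, 5, 7, 8, 9, 10, 12, 13, 14} = {3, 5, 8, 9, 10, 12, 13}
… ∩ ⟦who returned⟧ = {3, 5, 8, 9, 10, 12, 13} ∩ {1, 5, 6, 7, 10, 12} = {5, 10, 12}
… ∩ ⟦new⟧ = {5, 10, 12} ∩ {1, 2, 4, 5, 6, 11, 12, 13} = {5, 12}
So ⟦new farmer under 2 who returned⟧ = {5, 12}.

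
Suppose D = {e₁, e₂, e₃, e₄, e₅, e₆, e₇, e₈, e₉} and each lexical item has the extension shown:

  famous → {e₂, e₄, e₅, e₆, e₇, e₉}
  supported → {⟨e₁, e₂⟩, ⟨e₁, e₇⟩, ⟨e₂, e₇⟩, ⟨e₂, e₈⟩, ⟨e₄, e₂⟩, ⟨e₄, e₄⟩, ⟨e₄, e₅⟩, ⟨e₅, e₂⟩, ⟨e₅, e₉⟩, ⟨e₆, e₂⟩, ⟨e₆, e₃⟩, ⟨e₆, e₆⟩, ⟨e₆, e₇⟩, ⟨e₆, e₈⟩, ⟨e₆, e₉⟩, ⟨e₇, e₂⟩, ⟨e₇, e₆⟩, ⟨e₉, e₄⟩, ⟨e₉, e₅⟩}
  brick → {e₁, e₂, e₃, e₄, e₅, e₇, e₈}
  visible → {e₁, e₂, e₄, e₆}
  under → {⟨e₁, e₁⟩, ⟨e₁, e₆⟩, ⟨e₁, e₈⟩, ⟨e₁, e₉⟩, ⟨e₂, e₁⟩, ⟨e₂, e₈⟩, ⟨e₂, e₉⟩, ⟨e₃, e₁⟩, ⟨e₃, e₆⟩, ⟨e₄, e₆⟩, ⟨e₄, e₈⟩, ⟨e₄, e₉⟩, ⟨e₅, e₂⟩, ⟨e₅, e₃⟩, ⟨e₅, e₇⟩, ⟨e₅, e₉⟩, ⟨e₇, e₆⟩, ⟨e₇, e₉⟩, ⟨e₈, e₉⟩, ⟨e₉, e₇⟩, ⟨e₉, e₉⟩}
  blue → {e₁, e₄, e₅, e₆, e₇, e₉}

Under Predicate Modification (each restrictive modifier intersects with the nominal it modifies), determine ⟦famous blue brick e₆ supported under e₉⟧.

{e₇}

⟦e₆ supported⟧ = {x : ⟨e₆, x⟩ ∈ ⟦supported⟧} = {e₂, e₃, e₆, e₇, e₈, e₉}
⟦under e₉⟧ = {x : ⟨x, e₉⟩ ∈ ⟦under⟧} = {e₁, e₂, e₄, e₅, e₇, e₈, e₉}
⟦brick⟧ = {e₁, e₂, e₃, e₄, e₅, e₇, e₈}
… ∩ ⟦e₆ supported⟧ = {e₁, e₂, e₃, e₄, e₅, e₇, e₈} ∩ {e₂, e₃, e₆, e₇, e₈, e₉} = {e₂, e₃, e₇, e₈}
… ∩ ⟦under e₉⟧ = {e₂, e₃, e₇, e₈} ∩ {e₁, e₂, e₄, e₅, e₇, e₈, e₉} = {e₂, e₇, e₈}
… ∩ ⟦famous⟧ = {e₂, e₇, e₈} ∩ {e₂, e₄, e₅, e₆, e₇, e₉} = {e₂, e₇}
… ∩ ⟦blue⟧ = {e₂, e₇} ∩ {e₁, e₄, e₅, e₆, e₇, e₉} = {e₇}
So ⟦famous blue brick e₆ supported under e₉⟧ = {e₇}.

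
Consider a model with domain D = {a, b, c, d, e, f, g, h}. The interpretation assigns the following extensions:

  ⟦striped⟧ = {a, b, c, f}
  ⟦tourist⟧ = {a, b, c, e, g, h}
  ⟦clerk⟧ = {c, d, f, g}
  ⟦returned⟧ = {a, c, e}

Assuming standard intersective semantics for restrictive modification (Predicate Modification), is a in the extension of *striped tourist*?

⟦tourist⟧ = {a, b, c, e, g, h}
… ∩ ⟦striped⟧ = {a, b, c, e, g, h} ∩ {a, b, c, f} = {a, b, c}
⟦striped tourist⟧ = {a, b, c}; a ∈ this set.

yes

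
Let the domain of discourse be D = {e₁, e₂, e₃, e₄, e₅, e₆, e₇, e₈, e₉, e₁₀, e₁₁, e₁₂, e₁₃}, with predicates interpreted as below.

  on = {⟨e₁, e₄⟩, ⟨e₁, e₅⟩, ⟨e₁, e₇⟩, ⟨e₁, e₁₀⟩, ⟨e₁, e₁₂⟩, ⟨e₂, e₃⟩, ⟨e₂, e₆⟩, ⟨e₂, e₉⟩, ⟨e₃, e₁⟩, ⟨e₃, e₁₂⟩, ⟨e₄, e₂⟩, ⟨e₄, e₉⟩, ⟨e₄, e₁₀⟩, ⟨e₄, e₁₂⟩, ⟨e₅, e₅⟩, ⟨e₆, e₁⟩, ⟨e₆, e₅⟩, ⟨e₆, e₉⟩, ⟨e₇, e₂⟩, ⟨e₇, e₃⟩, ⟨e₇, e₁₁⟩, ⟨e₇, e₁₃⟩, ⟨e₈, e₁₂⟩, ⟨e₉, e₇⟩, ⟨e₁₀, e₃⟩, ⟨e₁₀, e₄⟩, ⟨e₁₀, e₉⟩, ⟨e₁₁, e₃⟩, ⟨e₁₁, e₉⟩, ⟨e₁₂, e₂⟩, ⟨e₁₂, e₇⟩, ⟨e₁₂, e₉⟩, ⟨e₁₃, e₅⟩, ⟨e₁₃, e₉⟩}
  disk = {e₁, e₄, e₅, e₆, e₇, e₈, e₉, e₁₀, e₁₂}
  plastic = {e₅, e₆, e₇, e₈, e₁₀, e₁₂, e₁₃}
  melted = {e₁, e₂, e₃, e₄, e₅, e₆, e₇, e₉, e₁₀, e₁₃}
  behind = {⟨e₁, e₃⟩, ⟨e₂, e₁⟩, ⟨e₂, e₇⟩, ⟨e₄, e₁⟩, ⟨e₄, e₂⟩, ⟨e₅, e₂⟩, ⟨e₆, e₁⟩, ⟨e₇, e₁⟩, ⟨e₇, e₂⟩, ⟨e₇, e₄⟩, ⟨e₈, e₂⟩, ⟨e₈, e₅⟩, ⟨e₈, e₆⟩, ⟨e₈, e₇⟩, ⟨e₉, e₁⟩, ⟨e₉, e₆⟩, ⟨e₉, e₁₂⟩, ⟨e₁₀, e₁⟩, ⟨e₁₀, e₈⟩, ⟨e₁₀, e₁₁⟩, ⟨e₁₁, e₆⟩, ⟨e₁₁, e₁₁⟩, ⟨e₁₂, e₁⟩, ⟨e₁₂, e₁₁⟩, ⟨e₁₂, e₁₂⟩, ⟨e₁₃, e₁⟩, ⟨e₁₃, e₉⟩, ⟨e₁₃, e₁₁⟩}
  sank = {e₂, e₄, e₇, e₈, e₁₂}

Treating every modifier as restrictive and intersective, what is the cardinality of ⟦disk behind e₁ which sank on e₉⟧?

2

⟦behind e₁⟧ = {x : ⟨x, e₁⟩ ∈ ⟦behind⟧} = {e₂, e₄, e₆, e₇, e₉, e₁₀, e₁₂, e₁₃}
⟦which sank⟧ = ⟦sank⟧ = {e₂, e₄, e₇, e₈, e₁₂}
⟦on e₉⟧ = {x : ⟨x, e₉⟩ ∈ ⟦on⟧} = {e₂, e₄, e₆, e₁₀, e₁₁, e₁₂, e₁₃}
⟦disk⟧ = {e₁, e₄, e₅, e₆, e₇, e₈, e₉, e₁₀, e₁₂}
… ∩ ⟦behind e₁⟧ = {e₁, e₄, e₅, e₆, e₇, e₈, e₉, e₁₀, e₁₂} ∩ {e₂, e₄, e₆, e₇, e₉, e₁₀, e₁₂, e₁₃} = {e₄, e₆, e₇, e₉, e₁₀, e₁₂}
… ∩ ⟦which sank⟧ = {e₄, e₆, e₇, e₉, e₁₀, e₁₂} ∩ {e₂, e₄, e₇, e₈, e₁₂} = {e₄, e₇, e₁₂}
… ∩ ⟦on e₉⟧ = {e₄, e₇, e₁₂} ∩ {e₂, e₄, e₆, e₁₀, e₁₁, e₁₂, e₁₃} = {e₄, e₁₂}
⟦disk behind e₁ which sank on e₉⟧ = {e₄, e₁₂}, so the cardinality is 2.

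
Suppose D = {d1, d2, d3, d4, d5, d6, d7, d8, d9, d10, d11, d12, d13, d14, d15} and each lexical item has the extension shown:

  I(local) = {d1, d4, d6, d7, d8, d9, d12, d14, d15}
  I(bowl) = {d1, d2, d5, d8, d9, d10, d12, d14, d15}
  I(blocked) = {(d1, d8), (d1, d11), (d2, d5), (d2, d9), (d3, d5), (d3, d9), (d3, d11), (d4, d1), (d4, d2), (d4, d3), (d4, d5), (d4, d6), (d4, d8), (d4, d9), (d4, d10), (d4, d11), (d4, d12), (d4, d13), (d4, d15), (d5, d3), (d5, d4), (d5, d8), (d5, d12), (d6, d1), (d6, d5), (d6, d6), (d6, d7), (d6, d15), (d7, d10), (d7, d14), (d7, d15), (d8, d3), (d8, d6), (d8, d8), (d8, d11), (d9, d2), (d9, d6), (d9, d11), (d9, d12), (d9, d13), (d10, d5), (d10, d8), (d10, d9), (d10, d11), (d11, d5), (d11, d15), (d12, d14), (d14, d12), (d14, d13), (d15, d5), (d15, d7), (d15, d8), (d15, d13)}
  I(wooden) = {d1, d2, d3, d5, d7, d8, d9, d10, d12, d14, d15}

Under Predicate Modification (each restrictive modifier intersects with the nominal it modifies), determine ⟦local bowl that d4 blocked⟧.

{d1, d8, d9, d12, d15}

⟦that d4 blocked⟧ = {x : ⟨d4, x⟩ ∈ ⟦blocked⟧} = {d1, d2, d3, d5, d6, d8, d9, d10, d11, d12, d13, d15}
⟦bowl⟧ = {d1, d2, d5, d8, d9, d10, d12, d14, d15}
… ∩ ⟦that d4 blocked⟧ = {d1, d2, d5, d8, d9, d10, d12, d14, d15} ∩ {d1, d2, d3, d5, d6, d8, d9, d10, d11, d12, d13, d15} = {d1, d2, d5, d8, d9, d10, d12, d15}
… ∩ ⟦local⟧ = {d1, d2, d5, d8, d9, d10, d12, d15} ∩ {d1, d4, d6, d7, d8, d9, d12, d14, d15} = {d1, d8, d9, d12, d15}
So ⟦local bowl that d4 blocked⟧ = {d1, d8, d9, d12, d15}.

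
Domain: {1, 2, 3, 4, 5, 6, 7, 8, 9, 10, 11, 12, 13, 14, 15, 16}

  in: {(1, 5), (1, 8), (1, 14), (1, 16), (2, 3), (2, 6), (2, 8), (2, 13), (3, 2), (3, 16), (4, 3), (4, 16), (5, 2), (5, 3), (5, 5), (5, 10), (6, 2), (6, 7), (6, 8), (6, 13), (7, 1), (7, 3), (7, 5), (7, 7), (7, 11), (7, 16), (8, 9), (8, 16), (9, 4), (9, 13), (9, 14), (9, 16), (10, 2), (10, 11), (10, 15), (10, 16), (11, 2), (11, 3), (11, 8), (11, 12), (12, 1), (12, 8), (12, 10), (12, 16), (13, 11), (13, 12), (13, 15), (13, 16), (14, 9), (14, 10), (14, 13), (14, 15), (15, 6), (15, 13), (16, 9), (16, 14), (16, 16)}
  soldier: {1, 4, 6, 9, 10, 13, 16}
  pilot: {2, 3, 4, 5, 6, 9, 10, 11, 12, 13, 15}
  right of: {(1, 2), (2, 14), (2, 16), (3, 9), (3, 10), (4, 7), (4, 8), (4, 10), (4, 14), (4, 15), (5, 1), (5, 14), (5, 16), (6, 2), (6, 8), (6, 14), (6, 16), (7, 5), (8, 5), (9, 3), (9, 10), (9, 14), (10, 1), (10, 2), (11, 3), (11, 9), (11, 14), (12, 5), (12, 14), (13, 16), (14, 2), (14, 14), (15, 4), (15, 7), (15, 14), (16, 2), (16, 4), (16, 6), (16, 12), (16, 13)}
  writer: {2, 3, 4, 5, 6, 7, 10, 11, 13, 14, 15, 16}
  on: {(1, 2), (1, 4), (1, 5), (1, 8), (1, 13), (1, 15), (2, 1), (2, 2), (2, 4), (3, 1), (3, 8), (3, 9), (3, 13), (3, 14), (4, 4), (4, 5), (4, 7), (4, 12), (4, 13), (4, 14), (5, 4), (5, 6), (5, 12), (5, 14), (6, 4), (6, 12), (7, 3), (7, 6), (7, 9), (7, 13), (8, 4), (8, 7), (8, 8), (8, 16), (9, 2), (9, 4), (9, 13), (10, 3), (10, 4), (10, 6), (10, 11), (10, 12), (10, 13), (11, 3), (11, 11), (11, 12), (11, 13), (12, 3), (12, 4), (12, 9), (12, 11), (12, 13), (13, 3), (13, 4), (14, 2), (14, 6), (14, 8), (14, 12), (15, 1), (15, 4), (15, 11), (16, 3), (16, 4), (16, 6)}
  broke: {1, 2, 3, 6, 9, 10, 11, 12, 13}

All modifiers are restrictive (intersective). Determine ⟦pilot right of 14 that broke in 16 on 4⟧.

{9, 12}

⟦right of 14⟧ = {x : ⟨x, 14⟩ ∈ ⟦right of⟧} = {2, 4, 5, 6, 9, 11, 12, 14, 15}
⟦that broke⟧ = ⟦broke⟧ = {1, 2, 3, 6, 9, 10, 11, 12, 13}
⟦in 16⟧ = {x : ⟨x, 16⟩ ∈ ⟦in⟧} = {1, 3, 4, 7, 8, 9, 10, 12, 13, 16}
⟦on 4⟧ = {x : ⟨x, 4⟩ ∈ ⟦on⟧} = {1, 2, 4, 5, 6, 8, 9, 10, 12, 13, 15, 16}
⟦pilot⟧ = {2, 3, 4, 5, 6, 9, 10, 11, 12, 13, 15}
… ∩ ⟦right of 14⟧ = {2, 3, 4, 5, 6, 9, 10, 11, 12, 13, 15} ∩ {2, 4, 5, 6, 9, 11, 12, 14, 15} = {2, 4, 5, 6, 9, 11, 12, 15}
… ∩ ⟦that broke⟧ = {2, 4, 5, 6, 9, 11, 12, 15} ∩ {1, 2, 3, 6, 9, 10, 11, 12, 13} = {2, 6, 9, 11, 12}
… ∩ ⟦in 16⟧ = {2, 6, 9, 11, 12} ∩ {1, 3, 4, 7, 8, 9, 10, 12, 13, 16} = {9, 12}
… ∩ ⟦on 4⟧ = {9, 12} ∩ {1, 2, 4, 5, 6, 8, 9, 10, 12, 13, 15, 16} = {9, 12}
So ⟦pilot right of 14 that broke in 16 on 4⟧ = {9, 12}.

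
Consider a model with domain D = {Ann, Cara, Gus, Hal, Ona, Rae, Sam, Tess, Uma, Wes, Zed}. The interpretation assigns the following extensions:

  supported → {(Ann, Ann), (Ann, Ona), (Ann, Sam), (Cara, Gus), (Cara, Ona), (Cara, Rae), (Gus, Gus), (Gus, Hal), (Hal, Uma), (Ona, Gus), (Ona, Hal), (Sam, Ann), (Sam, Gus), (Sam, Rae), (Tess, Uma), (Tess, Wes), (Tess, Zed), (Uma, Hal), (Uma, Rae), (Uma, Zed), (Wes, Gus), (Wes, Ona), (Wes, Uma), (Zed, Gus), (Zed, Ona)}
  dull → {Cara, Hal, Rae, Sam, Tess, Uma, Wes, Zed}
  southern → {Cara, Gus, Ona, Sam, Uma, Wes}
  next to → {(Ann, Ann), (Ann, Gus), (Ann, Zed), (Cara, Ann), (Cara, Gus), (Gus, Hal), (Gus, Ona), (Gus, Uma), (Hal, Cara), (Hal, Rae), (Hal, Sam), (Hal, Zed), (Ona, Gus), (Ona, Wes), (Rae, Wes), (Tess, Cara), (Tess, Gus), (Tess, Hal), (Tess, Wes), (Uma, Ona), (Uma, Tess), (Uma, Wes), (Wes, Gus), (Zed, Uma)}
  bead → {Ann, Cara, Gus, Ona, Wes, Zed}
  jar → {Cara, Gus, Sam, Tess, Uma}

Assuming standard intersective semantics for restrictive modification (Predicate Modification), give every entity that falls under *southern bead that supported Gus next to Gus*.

⟦that supported Gus⟧ = {x : ⟨x, Gus⟩ ∈ ⟦supported⟧} = {Cara, Gus, Ona, Sam, Wes, Zed}
⟦next to Gus⟧ = {x : ⟨x, Gus⟩ ∈ ⟦next to⟧} = {Ann, Cara, Ona, Tess, Wes}
⟦bead⟧ = {Ann, Cara, Gus, Ona, Wes, Zed}
… ∩ ⟦that supported Gus⟧ = {Ann, Cara, Gus, Ona, Wes, Zed} ∩ {Cara, Gus, Ona, Sam, Wes, Zed} = {Cara, Gus, Ona, Wes, Zed}
… ∩ ⟦next to Gus⟧ = {Cara, Gus, Ona, Wes, Zed} ∩ {Ann, Cara, Ona, Tess, Wes} = {Cara, Ona, Wes}
… ∩ ⟦southern⟧ = {Cara, Ona, Wes} ∩ {Cara, Gus, Ona, Sam, Uma, Wes} = {Cara, Ona, Wes}
So ⟦southern bead that supported Gus next to Gus⟧ = {Cara, Ona, Wes}.

{Cara, Ona, Wes}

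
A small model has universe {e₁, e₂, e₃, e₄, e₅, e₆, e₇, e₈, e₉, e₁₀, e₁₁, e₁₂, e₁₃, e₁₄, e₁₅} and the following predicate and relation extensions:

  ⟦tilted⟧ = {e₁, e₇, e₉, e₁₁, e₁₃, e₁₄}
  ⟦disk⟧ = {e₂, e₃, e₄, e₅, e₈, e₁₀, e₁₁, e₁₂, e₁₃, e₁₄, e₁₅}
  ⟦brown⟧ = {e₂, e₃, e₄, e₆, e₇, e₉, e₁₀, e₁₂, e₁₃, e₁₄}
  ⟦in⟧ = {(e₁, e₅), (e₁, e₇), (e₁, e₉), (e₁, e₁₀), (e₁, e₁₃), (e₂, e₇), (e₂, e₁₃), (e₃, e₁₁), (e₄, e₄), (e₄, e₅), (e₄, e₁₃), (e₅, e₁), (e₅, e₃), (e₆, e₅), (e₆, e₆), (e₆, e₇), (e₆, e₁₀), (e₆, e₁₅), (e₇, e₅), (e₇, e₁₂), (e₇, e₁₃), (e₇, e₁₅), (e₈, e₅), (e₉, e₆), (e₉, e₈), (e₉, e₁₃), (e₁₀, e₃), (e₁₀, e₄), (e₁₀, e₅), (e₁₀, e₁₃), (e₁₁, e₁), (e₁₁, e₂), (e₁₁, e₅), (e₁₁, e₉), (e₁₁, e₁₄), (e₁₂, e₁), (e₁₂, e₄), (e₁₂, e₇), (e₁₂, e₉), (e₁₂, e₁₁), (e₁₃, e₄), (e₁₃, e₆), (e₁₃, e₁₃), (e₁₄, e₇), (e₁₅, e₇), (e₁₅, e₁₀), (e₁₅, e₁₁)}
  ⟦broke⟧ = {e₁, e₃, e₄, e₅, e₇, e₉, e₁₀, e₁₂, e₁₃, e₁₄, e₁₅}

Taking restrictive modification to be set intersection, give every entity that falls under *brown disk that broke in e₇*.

{e₁₂, e₁₄}

⟦that broke⟧ = ⟦broke⟧ = {e₁, e₃, e₄, e₅, e₇, e₉, e₁₀, e₁₂, e₁₃, e₁₄, e₁₅}
⟦in e₇⟧ = {x : ⟨x, e₇⟩ ∈ ⟦in⟧} = {e₁, e₂, e₆, e₁₂, e₁₄, e₁₅}
⟦disk⟧ = {e₂, e₃, e₄, e₅, e₈, e₁₀, e₁₁, e₁₂, e₁₃, e₁₄, e₁₅}
… ∩ ⟦that broke⟧ = {e₂, e₃, e₄, e₅, e₈, e₁₀, e₁₁, e₁₂, e₁₃, e₁₄, e₁₅} ∩ {e₁, e₃, e₄, e₅, e₇, e₉, e₁₀, e₁₂, e₁₃, e₁₄, e₁₅} = {e₃, e₄, e₅, e₁₀, e₁₂, e₁₃, e₁₄, e₁₅}
… ∩ ⟦in e₇⟧ = {e₃, e₄, e₅, e₁₀, e₁₂, e₁₃, e₁₄, e₁₅} ∩ {e₁, e₂, e₆, e₁₂, e₁₄, e₁₅} = {e₁₂, e₁₄, e₁₅}
… ∩ ⟦brown⟧ = {e₁₂, e₁₄, e₁₅} ∩ {e₂, e₃, e₄, e₆, e₇, e₉, e₁₀, e₁₂, e₁₃, e₁₄} = {e₁₂, e₁₄}
So ⟦brown disk that broke in e₇⟧ = {e₁₂, e₁₄}.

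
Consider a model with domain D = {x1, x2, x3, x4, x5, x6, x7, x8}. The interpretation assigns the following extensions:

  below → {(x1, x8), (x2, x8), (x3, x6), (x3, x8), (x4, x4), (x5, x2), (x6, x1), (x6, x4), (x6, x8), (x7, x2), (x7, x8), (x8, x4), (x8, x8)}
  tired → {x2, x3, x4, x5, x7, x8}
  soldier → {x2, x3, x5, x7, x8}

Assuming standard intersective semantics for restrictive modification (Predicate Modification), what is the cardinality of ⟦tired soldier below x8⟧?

4

⟦below x8⟧ = {x : ⟨x, x8⟩ ∈ ⟦below⟧} = {x1, x2, x3, x6, x7, x8}
⟦soldier⟧ = {x2, x3, x5, x7, x8}
… ∩ ⟦below x8⟧ = {x2, x3, x5, x7, x8} ∩ {x1, x2, x3, x6, x7, x8} = {x2, x3, x7, x8}
… ∩ ⟦tired⟧ = {x2, x3, x7, x8} ∩ {x2, x3, x4, x5, x7, x8} = {x2, x3, x7, x8}
⟦tired soldier below x8⟧ = {x2, x3, x7, x8}, so the cardinality is 4.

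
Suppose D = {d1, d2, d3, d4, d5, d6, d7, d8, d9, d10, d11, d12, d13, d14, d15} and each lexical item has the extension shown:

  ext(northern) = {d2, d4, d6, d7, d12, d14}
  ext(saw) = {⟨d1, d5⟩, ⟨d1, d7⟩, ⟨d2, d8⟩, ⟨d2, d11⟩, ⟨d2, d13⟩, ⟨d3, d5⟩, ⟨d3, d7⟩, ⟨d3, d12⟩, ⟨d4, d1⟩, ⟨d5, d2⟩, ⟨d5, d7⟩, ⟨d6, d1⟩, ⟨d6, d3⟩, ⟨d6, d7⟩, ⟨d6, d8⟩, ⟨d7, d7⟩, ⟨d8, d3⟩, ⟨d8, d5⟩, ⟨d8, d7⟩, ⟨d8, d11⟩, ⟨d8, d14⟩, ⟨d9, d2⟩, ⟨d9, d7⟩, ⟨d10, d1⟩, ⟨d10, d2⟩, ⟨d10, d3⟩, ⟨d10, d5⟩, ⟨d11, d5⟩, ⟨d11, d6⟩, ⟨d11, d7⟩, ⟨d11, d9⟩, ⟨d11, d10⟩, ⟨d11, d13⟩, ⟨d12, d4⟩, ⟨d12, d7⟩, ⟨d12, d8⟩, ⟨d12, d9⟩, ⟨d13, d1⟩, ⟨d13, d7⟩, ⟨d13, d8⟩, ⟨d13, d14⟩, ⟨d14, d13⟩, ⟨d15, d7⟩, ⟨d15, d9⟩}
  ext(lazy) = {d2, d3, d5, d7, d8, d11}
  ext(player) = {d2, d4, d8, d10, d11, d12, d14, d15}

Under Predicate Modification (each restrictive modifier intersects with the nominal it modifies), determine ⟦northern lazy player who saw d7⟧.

{ }

⟦who saw d7⟧ = {x : ⟨x, d7⟩ ∈ ⟦saw⟧} = {d1, d3, d5, d6, d7, d8, d9, d11, d12, d13, d15}
⟦player⟧ = {d2, d4, d8, d10, d11, d12, d14, d15}
… ∩ ⟦who saw d7⟧ = {d2, d4, d8, d10, d11, d12, d14, d15} ∩ {d1, d3, d5, d6, d7, d8, d9, d11, d12, d13, d15} = {d8, d11, d12, d15}
… ∩ ⟦northern⟧ = {d8, d11, d12, d15} ∩ {d2, d4, d6, d7, d12, d14} = {d12}
… ∩ ⟦lazy⟧ = {d12} ∩ {d2, d3, d5, d7, d8, d11} = ∅
So ⟦northern lazy player who saw d7⟧ = { }.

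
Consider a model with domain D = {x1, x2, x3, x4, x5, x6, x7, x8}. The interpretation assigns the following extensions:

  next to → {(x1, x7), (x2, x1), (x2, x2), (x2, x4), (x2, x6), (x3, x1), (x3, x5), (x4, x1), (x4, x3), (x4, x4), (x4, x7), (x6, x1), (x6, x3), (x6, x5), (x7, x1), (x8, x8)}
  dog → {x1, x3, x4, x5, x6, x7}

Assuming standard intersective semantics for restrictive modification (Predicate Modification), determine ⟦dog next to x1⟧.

⟦next to x1⟧ = {x : ⟨x, x1⟩ ∈ ⟦next to⟧} = {x2, x3, x4, x6, x7}
⟦dog⟧ = {x1, x3, x4, x5, x6, x7}
… ∩ ⟦next to x1⟧ = {x1, x3, x4, x5, x6, x7} ∩ {x2, x3, x4, x6, x7} = {x3, x4, x6, x7}
So ⟦dog next to x1⟧ = {x3, x4, x6, x7}.

{x3, x4, x6, x7}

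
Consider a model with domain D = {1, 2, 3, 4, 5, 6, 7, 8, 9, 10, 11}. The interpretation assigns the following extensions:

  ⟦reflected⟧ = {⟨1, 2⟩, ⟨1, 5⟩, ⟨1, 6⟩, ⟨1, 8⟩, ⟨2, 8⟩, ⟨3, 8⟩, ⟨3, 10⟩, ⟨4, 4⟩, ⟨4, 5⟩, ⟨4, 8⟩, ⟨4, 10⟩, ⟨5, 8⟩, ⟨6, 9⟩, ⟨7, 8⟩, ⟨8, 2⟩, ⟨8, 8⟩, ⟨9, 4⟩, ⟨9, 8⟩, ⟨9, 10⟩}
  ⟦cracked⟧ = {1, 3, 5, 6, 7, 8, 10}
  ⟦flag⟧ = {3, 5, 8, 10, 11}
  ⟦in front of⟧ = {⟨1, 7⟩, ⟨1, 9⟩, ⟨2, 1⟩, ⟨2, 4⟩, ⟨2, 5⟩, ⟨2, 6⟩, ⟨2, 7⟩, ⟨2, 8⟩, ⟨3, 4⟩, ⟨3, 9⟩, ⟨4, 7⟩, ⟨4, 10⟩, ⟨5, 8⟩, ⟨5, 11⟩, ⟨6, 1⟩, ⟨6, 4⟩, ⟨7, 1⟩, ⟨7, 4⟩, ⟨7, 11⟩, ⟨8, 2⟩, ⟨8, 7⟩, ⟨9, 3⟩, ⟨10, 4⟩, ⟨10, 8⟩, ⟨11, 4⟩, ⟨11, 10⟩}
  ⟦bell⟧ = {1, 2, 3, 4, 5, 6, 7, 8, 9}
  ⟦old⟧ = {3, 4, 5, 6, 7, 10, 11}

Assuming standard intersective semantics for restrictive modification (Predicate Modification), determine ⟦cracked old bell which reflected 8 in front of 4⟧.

⟦which reflected 8⟧ = {x : ⟨x, 8⟩ ∈ ⟦reflected⟧} = {1, 2, 3, 4, 5, 7, 8, 9}
⟦in front of 4⟧ = {x : ⟨x, 4⟩ ∈ ⟦in front of⟧} = {2, 3, 6, 7, 10, 11}
⟦bell⟧ = {1, 2, 3, 4, 5, 6, 7, 8, 9}
… ∩ ⟦which reflected 8⟧ = {1, 2, 3, 4, 5, 6, 7, 8, 9} ∩ {1, 2, 3, 4, 5, 7, 8, 9} = {1, 2, 3, 4, 5, 7, 8, 9}
… ∩ ⟦in front of 4⟧ = {1, 2, 3, 4, 5, 7, 8, 9} ∩ {2, 3, 6, 7, 10, 11} = {2, 3, 7}
… ∩ ⟦cracked⟧ = {2, 3, 7} ∩ {1, 3, 5, 6, 7, 8, 10} = {3, 7}
… ∩ ⟦old⟧ = {3, 7} ∩ {3, 4, 5, 6, 7, 10, 11} = {3, 7}
So ⟦cracked old bell which reflected 8 in front of 4⟧ = {3, 7}.

{3, 7}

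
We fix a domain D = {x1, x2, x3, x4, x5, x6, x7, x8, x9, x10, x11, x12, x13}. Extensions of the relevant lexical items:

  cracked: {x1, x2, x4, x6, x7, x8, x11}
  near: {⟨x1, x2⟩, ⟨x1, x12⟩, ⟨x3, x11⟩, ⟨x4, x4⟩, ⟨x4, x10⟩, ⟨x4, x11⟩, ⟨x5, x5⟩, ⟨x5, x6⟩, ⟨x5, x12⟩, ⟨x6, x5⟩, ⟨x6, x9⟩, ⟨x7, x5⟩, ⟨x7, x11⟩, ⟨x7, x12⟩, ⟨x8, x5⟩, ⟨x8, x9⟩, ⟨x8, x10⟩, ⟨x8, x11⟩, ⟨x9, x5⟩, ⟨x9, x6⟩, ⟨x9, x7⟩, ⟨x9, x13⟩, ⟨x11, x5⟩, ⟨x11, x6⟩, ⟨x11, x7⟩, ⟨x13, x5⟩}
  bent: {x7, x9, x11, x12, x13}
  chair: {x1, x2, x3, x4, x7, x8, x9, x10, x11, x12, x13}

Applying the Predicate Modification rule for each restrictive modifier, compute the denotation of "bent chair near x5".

{x7, x9, x11, x13}

⟦near x5⟧ = {x : ⟨x, x5⟩ ∈ ⟦near⟧} = {x5, x6, x7, x8, x9, x11, x13}
⟦chair⟧ = {x1, x2, x3, x4, x7, x8, x9, x10, x11, x12, x13}
… ∩ ⟦near x5⟧ = {x1, x2, x3, x4, x7, x8, x9, x10, x11, x12, x13} ∩ {x5, x6, x7, x8, x9, x11, x13} = {x7, x8, x9, x11, x13}
… ∩ ⟦bent⟧ = {x7, x8, x9, x11, x13} ∩ {x7, x9, x11, x12, x13} = {x7, x9, x11, x13}
So ⟦bent chair near x5⟧ = {x7, x9, x11, x13}.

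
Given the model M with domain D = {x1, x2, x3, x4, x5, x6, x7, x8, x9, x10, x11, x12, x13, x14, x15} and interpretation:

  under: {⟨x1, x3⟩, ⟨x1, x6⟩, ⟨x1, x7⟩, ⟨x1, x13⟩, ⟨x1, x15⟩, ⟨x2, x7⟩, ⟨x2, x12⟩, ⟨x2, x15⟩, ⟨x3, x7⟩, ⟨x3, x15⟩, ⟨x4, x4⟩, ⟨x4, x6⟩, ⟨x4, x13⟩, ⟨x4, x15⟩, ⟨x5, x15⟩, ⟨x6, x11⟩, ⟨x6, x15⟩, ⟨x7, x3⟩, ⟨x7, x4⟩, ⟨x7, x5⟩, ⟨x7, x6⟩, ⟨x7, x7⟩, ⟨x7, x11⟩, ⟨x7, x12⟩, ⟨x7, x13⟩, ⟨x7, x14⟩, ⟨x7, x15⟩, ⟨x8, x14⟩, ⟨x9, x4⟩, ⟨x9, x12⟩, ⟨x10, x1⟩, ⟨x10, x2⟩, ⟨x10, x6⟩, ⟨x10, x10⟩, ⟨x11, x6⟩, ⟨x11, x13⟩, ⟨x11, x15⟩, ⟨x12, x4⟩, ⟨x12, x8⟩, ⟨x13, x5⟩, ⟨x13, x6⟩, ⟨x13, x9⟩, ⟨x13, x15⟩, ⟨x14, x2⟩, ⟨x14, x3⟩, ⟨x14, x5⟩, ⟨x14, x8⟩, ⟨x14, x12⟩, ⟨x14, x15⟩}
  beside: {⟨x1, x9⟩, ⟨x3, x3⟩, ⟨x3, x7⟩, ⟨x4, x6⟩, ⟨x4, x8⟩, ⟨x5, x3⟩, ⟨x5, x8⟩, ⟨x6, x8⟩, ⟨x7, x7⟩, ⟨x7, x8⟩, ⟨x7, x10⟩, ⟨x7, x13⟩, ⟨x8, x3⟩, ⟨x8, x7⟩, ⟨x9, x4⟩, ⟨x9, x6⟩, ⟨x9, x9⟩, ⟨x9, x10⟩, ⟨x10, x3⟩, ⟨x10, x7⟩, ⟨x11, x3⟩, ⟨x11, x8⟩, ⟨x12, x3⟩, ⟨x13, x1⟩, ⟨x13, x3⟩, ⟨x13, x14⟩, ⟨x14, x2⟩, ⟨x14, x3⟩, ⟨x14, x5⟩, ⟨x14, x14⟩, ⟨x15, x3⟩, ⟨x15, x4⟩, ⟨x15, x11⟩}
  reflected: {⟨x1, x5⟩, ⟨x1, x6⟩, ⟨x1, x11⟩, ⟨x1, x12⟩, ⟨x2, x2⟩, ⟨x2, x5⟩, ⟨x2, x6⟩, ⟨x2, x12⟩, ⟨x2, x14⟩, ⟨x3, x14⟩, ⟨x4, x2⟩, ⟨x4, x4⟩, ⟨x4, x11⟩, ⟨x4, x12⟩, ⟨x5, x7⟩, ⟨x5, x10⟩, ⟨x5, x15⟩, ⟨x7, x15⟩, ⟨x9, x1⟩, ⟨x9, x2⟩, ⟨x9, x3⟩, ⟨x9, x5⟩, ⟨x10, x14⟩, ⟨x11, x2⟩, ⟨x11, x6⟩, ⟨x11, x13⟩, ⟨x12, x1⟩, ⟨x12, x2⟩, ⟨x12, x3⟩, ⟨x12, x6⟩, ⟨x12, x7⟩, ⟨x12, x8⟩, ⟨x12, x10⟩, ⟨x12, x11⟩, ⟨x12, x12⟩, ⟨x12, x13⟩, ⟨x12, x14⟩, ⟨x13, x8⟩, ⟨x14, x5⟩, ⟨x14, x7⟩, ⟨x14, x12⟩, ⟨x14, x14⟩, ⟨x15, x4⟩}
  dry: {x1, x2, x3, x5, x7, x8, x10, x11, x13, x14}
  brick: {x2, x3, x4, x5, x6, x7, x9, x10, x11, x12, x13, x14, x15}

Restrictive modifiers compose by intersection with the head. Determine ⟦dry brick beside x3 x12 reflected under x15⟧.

{x3, x11, x13, x14}

⟦beside x3⟧ = {x : ⟨x, x3⟩ ∈ ⟦beside⟧} = {x3, x5, x8, x10, x11, x12, x13, x14, x15}
⟦x12 reflected⟧ = {x : ⟨x12, x⟩ ∈ ⟦reflected⟧} = {x1, x2, x3, x6, x7, x8, x10, x11, x12, x13, x14}
⟦under x15⟧ = {x : ⟨x, x15⟩ ∈ ⟦under⟧} = {x1, x2, x3, x4, x5, x6, x7, x11, x13, x14}
⟦brick⟧ = {x2, x3, x4, x5, x6, x7, x9, x10, x11, x12, x13, x14, x15}
… ∩ ⟦beside x3⟧ = {x2, x3, x4, x5, x6, x7, x9, x10, x11, x12, x13, x14, x15} ∩ {x3, x5, x8, x10, x11, x12, x13, x14, x15} = {x3, x5, x10, x11, x12, x13, x14, x15}
… ∩ ⟦x12 reflected⟧ = {x3, x5, x10, x11, x12, x13, x14, x15} ∩ {x1, x2, x3, x6, x7, x8, x10, x11, x12, x13, x14} = {x3, x10, x11, x12, x13, x14}
… ∩ ⟦under x15⟧ = {x3, x10, x11, x12, x13, x14} ∩ {x1, x2, x3, x4, x5, x6, x7, x11, x13, x14} = {x3, x11, x13, x14}
… ∩ ⟦dry⟧ = {x3, x11, x13, x14} ∩ {x1, x2, x3, x5, x7, x8, x10, x11, x13, x14} = {x3, x11, x13, x14}
So ⟦dry brick beside x3 x12 reflected under x15⟧ = {x3, x11, x13, x14}.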